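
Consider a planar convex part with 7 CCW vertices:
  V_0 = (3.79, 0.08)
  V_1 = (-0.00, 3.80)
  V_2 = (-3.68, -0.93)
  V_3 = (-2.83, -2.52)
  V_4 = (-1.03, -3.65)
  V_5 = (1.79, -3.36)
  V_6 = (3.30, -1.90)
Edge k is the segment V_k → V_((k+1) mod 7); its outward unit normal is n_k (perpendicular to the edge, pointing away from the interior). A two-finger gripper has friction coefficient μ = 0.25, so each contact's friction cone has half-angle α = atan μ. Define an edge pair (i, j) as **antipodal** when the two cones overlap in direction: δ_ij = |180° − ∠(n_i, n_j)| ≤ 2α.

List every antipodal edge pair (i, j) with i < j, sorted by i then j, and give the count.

α = atan 0.25 = 14.04°;  2α = 28.07°
n_0 = (+0.7005, +0.7137)
n_1 = (-0.7893, +0.6141)
n_2 = (-0.8819, -0.4715)
n_3 = (-0.5317, -0.8469)
n_4 = (+0.1023, -0.9948)
n_5 = (+0.6951, -0.7189)
n_6 = (+0.9707, -0.2402)
  (0,1): δ = 83.42°  ·
  (0,2): δ = 17.41°  ✓
  (0,3): δ = 12.35°  ✓
  (0,4): δ = 50.34°  ·
  (0,5): δ = 88.50°  ·
  (0,6): δ = 120.57°  ·
  (1,2): δ = 113.99°  ·
  (1,3): δ = 84.24°  ·
  (1,4): δ = 46.25°  ·
  (1,5): δ = 8.08°  ✓
  (1,6): δ = 23.98°  ✓
  (2,3): δ = 150.25°  ·
  (2,4): δ = 112.26°  ·
  (2,5): δ = 74.09°  ·
  (2,6): δ = 42.03°  ·
  (3,4): δ = 142.01°  ·
  (3,5): δ = 103.84°  ·
  (3,6): δ = 71.78°  ·
  (4,5): δ = 141.84°  ·
  (4,6): δ = 109.77°  ·
  (5,6): δ = 147.94°  ·
antipodal pairs: 4

count = 4; pairs: (0,2), (0,3), (1,5), (1,6)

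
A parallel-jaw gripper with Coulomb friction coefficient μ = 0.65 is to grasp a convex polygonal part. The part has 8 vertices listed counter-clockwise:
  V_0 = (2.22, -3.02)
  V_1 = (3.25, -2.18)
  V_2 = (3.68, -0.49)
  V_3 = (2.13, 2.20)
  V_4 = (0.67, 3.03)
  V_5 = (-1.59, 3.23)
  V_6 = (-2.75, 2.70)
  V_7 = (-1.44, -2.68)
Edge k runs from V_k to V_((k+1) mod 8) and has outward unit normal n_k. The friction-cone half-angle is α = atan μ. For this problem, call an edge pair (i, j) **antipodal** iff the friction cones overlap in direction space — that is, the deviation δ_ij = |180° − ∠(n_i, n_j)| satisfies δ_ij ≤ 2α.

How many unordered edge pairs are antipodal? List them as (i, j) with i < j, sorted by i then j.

count = 11; pairs: (0,4), (0,5), (0,6), (1,5), (1,6), (2,6), (2,7), (3,6), (3,7), (4,7), (5,7)

α = atan 0.65 = 33.02°;  2α = 66.05°
n_0 = (+0.6320, -0.7750)
n_1 = (+0.9691, -0.2466)
n_2 = (+0.8665, +0.4993)
n_3 = (+0.4942, +0.8693)
n_4 = (+0.0882, +0.9961)
n_5 = (-0.4156, +0.9096)
n_6 = (-0.9716, -0.2366)
n_7 = (-0.0925, -0.9957)
  (0,1): δ = 143.47°  ·
  (0,2): δ = 99.25°  ·
  (0,3): δ = 68.82°  ·
  (0,4): δ = 44.26°  ✓
  (0,5): δ = 14.64°  ✓
  (0,6): δ = 64.49°  ✓
  (0,7): δ = 135.49°  ·
  (1,2): δ = 135.77°  ·
  (1,3): δ = 105.34°  ·
  (1,4): δ = 80.78°  ·
  (1,5): δ = 51.17°  ✓
  (1,6): δ = 27.96°  ✓
  (1,7): δ = 98.97°  ·
  (2,3): δ = 149.57°  ·
  (2,4): δ = 125.01°  ·
  (2,5): δ = 95.40°  ·
  (2,6): δ = 16.27°  ✓
  (2,7): δ = 54.74°  ✓
  (3,4): δ = 155.44°  ·
  (3,5): δ = 125.83°  ·
  (3,6): δ = 46.70°  ✓
  (3,7): δ = 24.31°  ✓
  (4,5): δ = 150.39°  ·
  (4,6): δ = 71.26°  ·
  (4,7): δ = 0.25°  ✓
  (5,6): δ = 100.87°  ·
  (5,7): δ = 29.86°  ✓
  (6,7): δ = 108.99°  ·
antipodal pairs: 11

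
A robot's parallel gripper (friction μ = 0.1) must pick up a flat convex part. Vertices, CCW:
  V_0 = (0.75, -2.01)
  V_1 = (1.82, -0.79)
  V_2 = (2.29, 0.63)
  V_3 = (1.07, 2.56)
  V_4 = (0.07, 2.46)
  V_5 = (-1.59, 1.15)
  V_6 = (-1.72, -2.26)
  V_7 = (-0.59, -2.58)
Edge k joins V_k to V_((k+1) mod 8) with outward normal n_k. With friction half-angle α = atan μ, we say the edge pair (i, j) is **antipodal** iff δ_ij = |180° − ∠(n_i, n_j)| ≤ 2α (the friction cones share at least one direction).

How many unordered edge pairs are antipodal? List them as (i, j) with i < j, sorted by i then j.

count = 1; pairs: (0,4)

α = atan 0.1 = 5.71°;  2α = 11.42°
n_0 = (+0.7518, -0.6594)
n_1 = (+0.9493, -0.3142)
n_2 = (+0.8453, +0.5343)
n_3 = (-0.0995, +0.9950)
n_4 = (-0.6195, +0.7850)
n_5 = (-0.9993, +0.0381)
n_6 = (-0.2725, -0.9622)
n_7 = (+0.3914, -0.9202)
  (0,1): δ = 157.06°  ·
  (0,2): δ = 106.45°  ·
  (0,3): δ = 43.04°  ·
  (0,4): δ = 10.47°  ✓
  (0,5): δ = 39.07°  ·
  (0,6): δ = 115.44°  ·
  (0,7): δ = 154.30°  ·
  (1,2): δ = 129.39°  ·
  (1,3): δ = 65.98°  ·
  (1,4): δ = 33.41°  ·
  (1,5): δ = 16.13°  ·
  (1,6): δ = 92.50°  ·
  (1,7): δ = 131.36°  ·
  (2,3): δ = 116.59°  ·
  (2,4): δ = 84.02°  ·
  (2,5): δ = 34.48°  ·
  (2,6): δ = 41.89°  ·
  (2,7): δ = 80.75°  ·
  (3,4): δ = 147.43°  ·
  (3,5): δ = 97.89°  ·
  (3,6): δ = 21.52°  ·
  (3,7): δ = 17.33°  ·
  (4,5): δ = 130.46°  ·
  (4,6): δ = 54.09°  ·
  (4,7): δ = 15.24°  ·
  (5,6): δ = 103.63°  ·
  (5,7): δ = 64.77°  ·
  (6,7): δ = 141.15°  ·
antipodal pairs: 1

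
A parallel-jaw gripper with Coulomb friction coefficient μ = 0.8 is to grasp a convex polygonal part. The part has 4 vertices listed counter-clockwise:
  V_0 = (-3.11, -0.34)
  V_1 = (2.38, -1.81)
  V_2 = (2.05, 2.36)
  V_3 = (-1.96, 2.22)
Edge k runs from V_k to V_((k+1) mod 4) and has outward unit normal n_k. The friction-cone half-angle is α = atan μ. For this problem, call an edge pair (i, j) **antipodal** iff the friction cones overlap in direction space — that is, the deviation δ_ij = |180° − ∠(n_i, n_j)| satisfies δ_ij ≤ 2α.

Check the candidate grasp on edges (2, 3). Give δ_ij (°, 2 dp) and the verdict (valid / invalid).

α = atan 0.8 = 38.66°;  2α = 77.32°
edge 2: e_2 = (-4.01, -0.14);  n_2 = (-0.0349, +0.9994)
edge 3: e_3 = (-1.15, -2.56);  n_3 = (-0.9122, +0.4098)
∠(n_2, n_3) = 63.81°
δ = |180° − 63.81°| = 116.19°
116.19° > 2α = 77.32°  →  invalid

δ = 116.19°, invalid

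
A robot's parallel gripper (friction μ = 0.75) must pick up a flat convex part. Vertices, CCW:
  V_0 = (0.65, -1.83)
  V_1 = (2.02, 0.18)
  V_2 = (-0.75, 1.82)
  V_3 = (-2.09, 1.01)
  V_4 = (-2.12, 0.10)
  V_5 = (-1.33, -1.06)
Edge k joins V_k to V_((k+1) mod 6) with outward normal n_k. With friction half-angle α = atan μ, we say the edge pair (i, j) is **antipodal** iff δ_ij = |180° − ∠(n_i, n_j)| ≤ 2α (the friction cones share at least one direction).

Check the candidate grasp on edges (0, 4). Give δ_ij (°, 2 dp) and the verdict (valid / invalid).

δ = 68.53°, valid

α = atan 0.75 = 36.87°;  2α = 73.74°
edge 0: e_0 = (+1.37, +2.01);  n_0 = (+0.8263, -0.5632)
edge 4: e_4 = (+0.79, -1.16);  n_4 = (-0.8265, -0.5629)
∠(n_0, n_4) = 111.47°
δ = |180° − 111.47°| = 68.53°
68.53° ≤ 2α = 73.74°  →  valid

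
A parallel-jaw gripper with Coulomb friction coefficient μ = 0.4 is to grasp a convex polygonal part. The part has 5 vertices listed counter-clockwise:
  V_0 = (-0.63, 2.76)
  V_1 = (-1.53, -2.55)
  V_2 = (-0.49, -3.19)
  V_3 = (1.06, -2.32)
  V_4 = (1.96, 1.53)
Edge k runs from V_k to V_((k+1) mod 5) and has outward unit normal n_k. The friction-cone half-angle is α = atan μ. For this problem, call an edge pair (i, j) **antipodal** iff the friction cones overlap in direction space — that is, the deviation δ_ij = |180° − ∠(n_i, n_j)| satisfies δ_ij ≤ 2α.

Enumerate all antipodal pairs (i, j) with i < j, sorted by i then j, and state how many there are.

count = 2; pairs: (0,3), (1,4)

α = atan 0.4 = 21.80°;  2α = 43.60°
n_0 = (-0.9859, +0.1671)
n_1 = (-0.5241, -0.8517)
n_2 = (+0.4895, -0.8720)
n_3 = (+0.9737, -0.2276)
n_4 = (+0.4290, +0.9033)
  (0,1): δ = 111.99°  ·
  (0,2): δ = 51.08°  ·
  (0,3): δ = 3.54°  ✓
  (0,4): δ = 74.22°  ·
  (1,2): δ = 119.09°  ·
  (1,3): δ = 71.55°  ·
  (1,4): δ = 6.20°  ✓
  (2,3): δ = 132.46°  ·
  (2,4): δ = 54.71°  ·
  (3,4): δ = 102.25°  ·
antipodal pairs: 2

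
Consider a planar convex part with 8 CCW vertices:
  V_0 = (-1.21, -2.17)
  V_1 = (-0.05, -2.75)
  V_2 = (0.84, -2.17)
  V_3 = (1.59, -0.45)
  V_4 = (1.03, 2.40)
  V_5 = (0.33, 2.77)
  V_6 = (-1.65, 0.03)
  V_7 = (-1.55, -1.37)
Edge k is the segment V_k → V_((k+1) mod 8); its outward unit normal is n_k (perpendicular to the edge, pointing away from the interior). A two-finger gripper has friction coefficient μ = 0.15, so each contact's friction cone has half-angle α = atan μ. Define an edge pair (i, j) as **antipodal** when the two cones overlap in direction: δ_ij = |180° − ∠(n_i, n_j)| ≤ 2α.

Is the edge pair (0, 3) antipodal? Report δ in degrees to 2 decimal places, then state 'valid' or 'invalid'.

δ = 52.32°, invalid

α = atan 0.15 = 8.53°;  2α = 17.06°
edge 0: e_0 = (+1.16, -0.58);  n_0 = (-0.4472, -0.8944)
edge 3: e_3 = (-0.56, +2.85);  n_3 = (+0.9812, +0.1928)
∠(n_0, n_3) = 127.68°
δ = |180° − 127.68°| = 52.32°
52.32° > 2α = 17.06°  →  invalid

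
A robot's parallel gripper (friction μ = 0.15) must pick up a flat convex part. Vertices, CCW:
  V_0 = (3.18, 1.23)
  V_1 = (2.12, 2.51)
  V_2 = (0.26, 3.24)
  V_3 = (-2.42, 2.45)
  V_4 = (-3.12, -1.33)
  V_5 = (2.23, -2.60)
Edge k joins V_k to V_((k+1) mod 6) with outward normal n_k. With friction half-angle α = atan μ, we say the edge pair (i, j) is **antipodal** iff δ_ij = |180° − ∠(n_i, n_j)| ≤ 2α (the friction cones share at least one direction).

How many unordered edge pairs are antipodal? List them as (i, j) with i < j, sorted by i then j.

α = atan 0.15 = 8.53°;  2α = 17.06°
n_0 = (+0.7702, +0.6378)
n_1 = (+0.3653, +0.9309)
n_2 = (-0.2827, +0.9592)
n_3 = (-0.9833, +0.1821)
n_4 = (-0.2310, -0.9730)
n_5 = (+0.9706, -0.2407)
  (0,1): δ = 151.06°  ·
  (0,2): δ = 113.20°  ·
  (0,3): δ = 50.12°  ·
  (0,4): δ = 37.02°  ·
  (0,5): δ = 126.44°  ·
  (1,2): δ = 142.15°  ·
  (1,3): δ = 79.06°  ·
  (1,4): δ = 8.07°  ✓
  (1,5): δ = 97.50°  ·
  (2,3): δ = 116.92°  ·
  (2,4): δ = 29.78°  ·
  (2,5): δ = 59.65°  ·
  (3,4): δ = 92.86°  ·
  (3,5): δ = 3.44°  ✓
  (4,5): δ = 90.58°  ·
antipodal pairs: 2

count = 2; pairs: (1,4), (3,5)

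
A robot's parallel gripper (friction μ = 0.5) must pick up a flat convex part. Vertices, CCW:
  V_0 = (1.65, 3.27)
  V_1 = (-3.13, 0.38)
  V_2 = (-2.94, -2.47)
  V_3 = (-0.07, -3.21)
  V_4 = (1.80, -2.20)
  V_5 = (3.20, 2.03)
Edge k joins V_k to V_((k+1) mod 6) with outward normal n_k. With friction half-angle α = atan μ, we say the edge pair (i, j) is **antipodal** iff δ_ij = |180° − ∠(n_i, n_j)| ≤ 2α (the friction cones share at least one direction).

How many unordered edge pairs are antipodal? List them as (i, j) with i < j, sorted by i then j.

count = 6; pairs: (0,2), (0,3), (0,4), (1,4), (1,5), (2,5)

α = atan 0.5 = 26.57°;  2α = 53.13°
n_0 = (-0.5174, +0.8558)
n_1 = (-0.9978, -0.0665)
n_2 = (-0.2497, -0.9683)
n_3 = (+0.4752, -0.8799)
n_4 = (+0.9494, -0.3142)
n_5 = (+0.6247, +0.7809)
  (0,1): δ = 117.34°  ·
  (0,2): δ = 45.62°  ✓
  (0,3): δ = 2.78°  ✓
  (0,4): δ = 40.53°  ✓
  (0,5): δ = 110.18°  ·
  (1,2): δ = 108.27°  ·
  (1,3): δ = 65.44°  ·
  (1,4): δ = 22.13°  ✓
  (1,5): δ = 47.53°  ✓
  (2,3): δ = 137.17°  ·
  (2,4): δ = 93.85°  ·
  (2,5): δ = 24.20°  ✓
  (3,4): δ = 136.69°  ·
  (3,5): δ = 67.03°  ·
  (4,5): δ = 110.35°  ·
antipodal pairs: 6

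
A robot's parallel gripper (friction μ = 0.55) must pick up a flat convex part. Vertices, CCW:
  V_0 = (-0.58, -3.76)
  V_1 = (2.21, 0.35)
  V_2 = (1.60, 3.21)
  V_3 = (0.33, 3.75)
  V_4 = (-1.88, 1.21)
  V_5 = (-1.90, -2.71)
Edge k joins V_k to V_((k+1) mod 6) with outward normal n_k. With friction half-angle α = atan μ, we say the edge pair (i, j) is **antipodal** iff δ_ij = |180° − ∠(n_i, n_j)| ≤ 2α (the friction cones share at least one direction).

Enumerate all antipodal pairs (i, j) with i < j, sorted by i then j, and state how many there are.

count = 6; pairs: (0,3), (0,4), (1,3), (1,4), (1,5), (2,5)

α = atan 0.55 = 28.81°;  2α = 57.62°
n_0 = (+0.8274, -0.5616)
n_1 = (+0.9780, +0.2086)
n_2 = (+0.3913, +0.9203)
n_3 = (-0.7544, +0.6564)
n_4 = (-1.0000, +0.0051)
n_5 = (-0.6225, -0.7826)
  (0,1): δ = 133.79°  ·
  (0,2): δ = 78.87°  ·
  (0,3): δ = 6.86°  ✓
  (0,4): δ = 33.88°  ✓
  (0,5): δ = 85.67°  ·
  (1,2): δ = 125.08°  ·
  (1,3): δ = 53.07°  ✓
  (1,4): δ = 12.33°  ✓
  (1,5): δ = 39.46°  ✓
  (2,3): δ = 107.99°  ·
  (2,4): δ = 67.26°  ·
  (2,5): δ = 15.47°  ✓
  (3,4): δ = 139.27°  ·
  (3,5): δ = 87.47°  ·
  (4,5): δ = 128.21°  ·
antipodal pairs: 6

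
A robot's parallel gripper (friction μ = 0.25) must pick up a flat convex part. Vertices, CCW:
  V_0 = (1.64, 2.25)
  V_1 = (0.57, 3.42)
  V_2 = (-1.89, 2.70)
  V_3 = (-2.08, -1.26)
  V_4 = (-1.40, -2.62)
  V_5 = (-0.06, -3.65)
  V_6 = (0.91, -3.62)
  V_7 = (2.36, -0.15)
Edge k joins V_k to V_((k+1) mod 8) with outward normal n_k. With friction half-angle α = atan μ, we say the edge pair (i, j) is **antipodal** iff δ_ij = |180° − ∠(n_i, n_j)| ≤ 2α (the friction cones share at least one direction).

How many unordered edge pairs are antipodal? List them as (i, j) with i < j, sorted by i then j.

α = atan 0.25 = 14.04°;  2α = 28.07°
n_0 = (+0.7379, +0.6749)
n_1 = (-0.2809, +0.9597)
n_2 = (-0.9989, +0.0479)
n_3 = (-0.8944, -0.4472)
n_4 = (-0.6094, -0.7928)
n_5 = (+0.0309, -0.9995)
n_6 = (+0.9227, -0.3856)
n_7 = (+0.9578, +0.2873)
  (0,1): δ = 116.13°  ·
  (0,2): δ = 45.19°  ·
  (0,3): δ = 15.88°  ✓
  (0,4): δ = 10.01°  ✓
  (0,5): δ = 49.33°  ·
  (0,6): δ = 114.88°  ·
  (0,7): δ = 154.26°  ·
  (1,2): δ = 109.06°  ·
  (1,3): δ = 79.75°  ·
  (1,4): δ = 53.86°  ·
  (1,5): δ = 14.54°  ✓
  (1,6): δ = 51.01°  ·
  (1,7): δ = 90.39°  ·
  (2,3): δ = 150.69°  ·
  (2,4): δ = 124.80°  ·
  (2,5): δ = 85.48°  ·
  (2,6): δ = 19.93°  ✓
  (2,7): δ = 19.45°  ✓
  (3,4): δ = 154.11°  ·
  (3,5): δ = 114.79°  ·
  (3,6): δ = 49.24°  ·
  (3,7): δ = 9.87°  ✓
  (4,5): δ = 140.68°  ·
  (4,6): δ = 75.13°  ·
  (4,7): δ = 35.75°  ·
  (5,6): δ = 114.45°  ·
  (5,7): δ = 75.07°  ·
  (6,7): δ = 140.62°  ·
antipodal pairs: 6

count = 6; pairs: (0,3), (0,4), (1,5), (2,6), (2,7), (3,7)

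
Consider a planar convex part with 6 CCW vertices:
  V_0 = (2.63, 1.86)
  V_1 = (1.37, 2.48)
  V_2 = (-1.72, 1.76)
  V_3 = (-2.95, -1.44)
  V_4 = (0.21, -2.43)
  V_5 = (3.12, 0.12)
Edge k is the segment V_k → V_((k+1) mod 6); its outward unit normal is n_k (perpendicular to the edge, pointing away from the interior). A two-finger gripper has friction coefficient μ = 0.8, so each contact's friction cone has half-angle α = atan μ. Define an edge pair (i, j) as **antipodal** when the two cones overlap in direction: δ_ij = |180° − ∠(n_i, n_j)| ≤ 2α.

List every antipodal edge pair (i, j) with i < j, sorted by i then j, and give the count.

α = atan 0.8 = 38.66°;  2α = 77.32°
n_0 = (+0.4415, +0.8973)
n_1 = (-0.2269, +0.9739)
n_2 = (-0.9334, +0.3588)
n_3 = (-0.2990, -0.9543)
n_4 = (+0.6591, -0.7521)
n_5 = (+0.9626, +0.2711)
  (0,1): δ = 140.68°  ·
  (0,2): δ = 84.83°  ·
  (0,3): δ = 8.80°  ✓
  (0,4): δ = 67.43°  ✓
  (0,5): δ = 131.93°  ·
  (1,2): δ = 124.14°  ·
  (1,3): δ = 30.51°  ✓
  (1,4): δ = 28.11°  ✓
  (1,5): δ = 92.61°  ·
  (2,3): δ = 86.37°  ·
  (2,4): δ = 27.75°  ✓
  (2,5): δ = 36.75°  ✓
  (3,4): δ = 121.38°  ·
  (3,5): δ = 56.88°  ✓
  (4,5): δ = 115.50°  ·
antipodal pairs: 7

count = 7; pairs: (0,3), (0,4), (1,3), (1,4), (2,4), (2,5), (3,5)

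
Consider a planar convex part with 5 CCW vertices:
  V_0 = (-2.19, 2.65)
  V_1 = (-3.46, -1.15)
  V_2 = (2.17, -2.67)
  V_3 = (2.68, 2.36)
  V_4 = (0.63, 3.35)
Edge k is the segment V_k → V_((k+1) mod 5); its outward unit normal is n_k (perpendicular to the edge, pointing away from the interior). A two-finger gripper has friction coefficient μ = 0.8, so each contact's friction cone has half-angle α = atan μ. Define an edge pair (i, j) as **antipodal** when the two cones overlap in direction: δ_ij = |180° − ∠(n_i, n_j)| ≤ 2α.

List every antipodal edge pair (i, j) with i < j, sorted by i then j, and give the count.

α = atan 0.8 = 38.66°;  2α = 77.32°
n_0 = (-0.9484, +0.3170)
n_1 = (-0.2606, -0.9654)
n_2 = (+0.9949, -0.1009)
n_3 = (+0.4349, +0.9005)
n_4 = (-0.2409, +0.9705)
  (0,1): δ = 86.63°  ·
  (0,2): δ = 12.69°  ✓
  (0,3): δ = 82.70°  ·
  (0,4): δ = 122.42°  ·
  (1,2): δ = 80.68°  ·
  (1,3): δ = 10.67°  ✓
  (1,4): δ = 29.05°  ✓
  (2,3): δ = 109.99°  ·
  (2,4): δ = 70.27°  ✓
  (3,4): δ = 140.28°  ·
antipodal pairs: 4

count = 4; pairs: (0,2), (1,3), (1,4), (2,4)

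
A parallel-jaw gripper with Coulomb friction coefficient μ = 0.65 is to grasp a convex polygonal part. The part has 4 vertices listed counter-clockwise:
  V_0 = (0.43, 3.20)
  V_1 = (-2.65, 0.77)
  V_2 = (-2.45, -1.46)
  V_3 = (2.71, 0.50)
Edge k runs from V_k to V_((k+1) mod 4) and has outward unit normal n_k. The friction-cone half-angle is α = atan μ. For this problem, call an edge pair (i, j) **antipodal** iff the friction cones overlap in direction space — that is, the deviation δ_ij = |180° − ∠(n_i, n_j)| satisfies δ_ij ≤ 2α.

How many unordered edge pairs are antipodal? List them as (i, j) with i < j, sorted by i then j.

count = 2; pairs: (0,2), (1,3)

α = atan 0.65 = 33.02°;  2α = 66.05°
n_0 = (-0.6194, +0.7851)
n_1 = (-0.9960, -0.0893)
n_2 = (+0.3551, -0.9348)
n_3 = (+0.7640, +0.6452)
  (0,1): δ = 123.15°  ·
  (0,2): δ = 17.47°  ✓
  (0,3): δ = 91.91°  ·
  (1,2): δ = 74.33°  ·
  (1,3): δ = 35.05°  ✓
  (2,3): δ = 70.62°  ·
antipodal pairs: 2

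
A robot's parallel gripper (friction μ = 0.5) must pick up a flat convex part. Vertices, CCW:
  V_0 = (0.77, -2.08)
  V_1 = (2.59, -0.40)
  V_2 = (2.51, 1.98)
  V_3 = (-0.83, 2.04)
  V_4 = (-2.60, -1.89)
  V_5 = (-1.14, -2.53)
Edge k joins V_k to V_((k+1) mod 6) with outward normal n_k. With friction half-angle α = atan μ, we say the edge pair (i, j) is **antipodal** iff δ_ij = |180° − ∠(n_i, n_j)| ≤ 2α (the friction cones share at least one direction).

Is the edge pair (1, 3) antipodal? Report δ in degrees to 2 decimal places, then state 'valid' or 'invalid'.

α = atan 0.5 = 26.57°;  2α = 53.13°
edge 1: e_1 = (-0.08, +2.38);  n_1 = (+0.9994, +0.0336)
edge 3: e_3 = (-1.77, -3.93);  n_3 = (-0.9118, +0.4107)
∠(n_1, n_3) = 153.83°
δ = |180° − 153.83°| = 26.17°
26.17° ≤ 2α = 53.13°  →  valid

δ = 26.17°, valid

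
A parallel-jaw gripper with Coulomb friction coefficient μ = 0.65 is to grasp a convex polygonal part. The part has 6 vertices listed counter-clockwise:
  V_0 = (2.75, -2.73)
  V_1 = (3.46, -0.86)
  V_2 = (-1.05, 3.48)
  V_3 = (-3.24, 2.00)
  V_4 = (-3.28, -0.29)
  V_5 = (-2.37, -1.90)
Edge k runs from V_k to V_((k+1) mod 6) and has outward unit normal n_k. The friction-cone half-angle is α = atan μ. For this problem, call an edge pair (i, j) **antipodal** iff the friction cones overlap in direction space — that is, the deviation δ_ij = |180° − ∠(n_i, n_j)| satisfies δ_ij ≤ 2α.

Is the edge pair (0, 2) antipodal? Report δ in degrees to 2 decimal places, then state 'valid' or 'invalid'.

α = atan 0.65 = 33.02°;  2α = 66.05°
edge 0: e_0 = (+0.71, +1.87);  n_0 = (+0.9349, -0.3550)
edge 2: e_2 = (-2.19, -1.48);  n_2 = (-0.5599, +0.8285)
∠(n_0, n_2) = 144.84°
δ = |180° − 144.84°| = 35.16°
35.16° ≤ 2α = 66.05°  →  valid

δ = 35.16°, valid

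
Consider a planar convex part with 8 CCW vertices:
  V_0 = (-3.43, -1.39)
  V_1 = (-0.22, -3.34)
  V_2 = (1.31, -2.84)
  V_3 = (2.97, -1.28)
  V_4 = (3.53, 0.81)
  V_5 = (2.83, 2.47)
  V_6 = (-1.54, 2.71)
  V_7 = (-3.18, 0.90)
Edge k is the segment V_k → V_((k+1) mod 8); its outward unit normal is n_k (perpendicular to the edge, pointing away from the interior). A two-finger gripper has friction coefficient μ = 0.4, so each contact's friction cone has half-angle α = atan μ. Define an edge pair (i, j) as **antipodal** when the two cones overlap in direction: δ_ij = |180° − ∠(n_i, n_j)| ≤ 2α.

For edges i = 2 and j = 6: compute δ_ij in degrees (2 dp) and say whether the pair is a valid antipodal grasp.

δ = 4.60°, valid

α = atan 0.4 = 21.80°;  2α = 43.60°
edge 2: e_2 = (+1.66, +1.56);  n_2 = (+0.6848, -0.7287)
edge 6: e_6 = (-1.64, -1.81);  n_6 = (-0.7411, +0.6714)
∠(n_2, n_6) = 175.40°
δ = |180° − 175.40°| = 4.60°
4.60° ≤ 2α = 43.60°  →  valid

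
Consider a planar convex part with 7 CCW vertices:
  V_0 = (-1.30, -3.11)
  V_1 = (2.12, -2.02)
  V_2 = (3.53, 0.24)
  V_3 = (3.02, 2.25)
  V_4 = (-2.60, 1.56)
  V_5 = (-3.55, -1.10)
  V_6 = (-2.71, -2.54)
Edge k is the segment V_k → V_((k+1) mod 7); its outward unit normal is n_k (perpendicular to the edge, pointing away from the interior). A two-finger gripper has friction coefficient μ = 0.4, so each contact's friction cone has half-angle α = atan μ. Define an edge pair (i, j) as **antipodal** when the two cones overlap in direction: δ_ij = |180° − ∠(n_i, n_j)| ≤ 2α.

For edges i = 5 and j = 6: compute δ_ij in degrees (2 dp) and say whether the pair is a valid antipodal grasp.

δ = 142.27°, invalid

α = atan 0.4 = 21.80°;  2α = 43.60°
edge 5: e_5 = (+0.84, -1.44);  n_5 = (-0.8638, -0.5039)
edge 6: e_6 = (+1.41, -0.57);  n_6 = (-0.3748, -0.9271)
∠(n_5, n_6) = 37.73°
δ = |180° − 37.73°| = 142.27°
142.27° > 2α = 43.60°  →  invalid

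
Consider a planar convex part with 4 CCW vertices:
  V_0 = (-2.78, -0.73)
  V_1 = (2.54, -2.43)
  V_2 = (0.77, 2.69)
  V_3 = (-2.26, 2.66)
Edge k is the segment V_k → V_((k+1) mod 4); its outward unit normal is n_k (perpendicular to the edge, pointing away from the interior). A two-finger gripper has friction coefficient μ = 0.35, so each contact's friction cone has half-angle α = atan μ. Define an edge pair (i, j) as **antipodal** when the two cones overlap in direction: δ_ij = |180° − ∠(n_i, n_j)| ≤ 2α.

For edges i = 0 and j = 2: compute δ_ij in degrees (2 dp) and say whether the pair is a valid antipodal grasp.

δ = 18.29°, valid

α = atan 0.35 = 19.29°;  2α = 38.58°
edge 0: e_0 = (+5.32, -1.70);  n_0 = (-0.3044, -0.9525)
edge 2: e_2 = (-3.03, -0.03);  n_2 = (-0.0099, +1.0000)
∠(n_0, n_2) = 161.71°
δ = |180° − 161.71°| = 18.29°
18.29° ≤ 2α = 38.58°  →  valid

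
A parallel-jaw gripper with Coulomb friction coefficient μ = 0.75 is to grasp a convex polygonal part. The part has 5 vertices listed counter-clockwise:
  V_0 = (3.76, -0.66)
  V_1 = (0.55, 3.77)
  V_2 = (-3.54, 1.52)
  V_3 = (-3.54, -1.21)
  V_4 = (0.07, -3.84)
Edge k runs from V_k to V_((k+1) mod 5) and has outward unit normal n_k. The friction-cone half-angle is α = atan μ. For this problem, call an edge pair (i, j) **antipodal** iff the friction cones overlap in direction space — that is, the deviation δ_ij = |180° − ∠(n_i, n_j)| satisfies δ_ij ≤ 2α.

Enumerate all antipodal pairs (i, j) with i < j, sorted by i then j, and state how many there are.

count = 5; pairs: (0,2), (0,3), (1,3), (1,4), (2,4)

α = atan 0.75 = 36.87°;  2α = 73.74°
n_0 = (+0.8098, +0.5868)
n_1 = (-0.4820, +0.8762)
n_2 = (-1.0000, -0.0000)
n_3 = (-0.5888, -0.8083)
n_4 = (+0.6528, -0.7575)
  (0,1): δ = 97.11°  ·
  (0,2): δ = 35.93°  ✓
  (0,3): δ = 18.00°  ✓
  (0,4): δ = 94.83°  ·
  (1,2): δ = 118.82°  ·
  (1,3): δ = 64.89°  ✓
  (1,4): δ = 11.94°  ✓
  (2,3): δ = 126.07°  ·
  (2,4): δ = 49.25°  ✓
  (3,4): δ = 103.17°  ·
antipodal pairs: 5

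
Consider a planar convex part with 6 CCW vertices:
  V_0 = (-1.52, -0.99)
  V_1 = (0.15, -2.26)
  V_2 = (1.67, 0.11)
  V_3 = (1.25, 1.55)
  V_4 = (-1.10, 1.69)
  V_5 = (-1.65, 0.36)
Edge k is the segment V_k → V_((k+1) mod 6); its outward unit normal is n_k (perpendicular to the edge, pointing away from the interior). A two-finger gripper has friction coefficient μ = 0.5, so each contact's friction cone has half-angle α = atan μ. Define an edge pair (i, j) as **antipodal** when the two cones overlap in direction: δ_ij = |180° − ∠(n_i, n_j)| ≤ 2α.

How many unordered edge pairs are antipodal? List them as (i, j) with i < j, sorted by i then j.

count = 6; pairs: (0,2), (0,3), (1,4), (1,5), (2,4), (2,5)

α = atan 0.5 = 26.57°;  2α = 53.13°
n_0 = (-0.6053, -0.7960)
n_1 = (+0.8418, -0.5399)
n_2 = (+0.9600, +0.2800)
n_3 = (+0.0595, +0.9982)
n_4 = (-0.9241, +0.3821)
n_5 = (-0.9954, -0.0959)
  (0,1): δ = 85.42°  ·
  (0,2): δ = 36.49°  ✓
  (0,3): δ = 33.84°  ✓
  (0,4): δ = 104.79°  ·
  (0,5): δ = 132.75°  ·
  (1,2): δ = 131.07°  ·
  (1,3): δ = 60.74°  ·
  (1,4): δ = 10.21°  ✓
  (1,5): δ = 38.17°  ✓
  (2,3): δ = 109.67°  ·
  (2,4): δ = 38.73°  ✓
  (2,5): δ = 10.76°  ✓
  (3,4): δ = 109.06°  ·
  (3,5): δ = 81.09°  ·
  (4,5): δ = 152.03°  ·
antipodal pairs: 6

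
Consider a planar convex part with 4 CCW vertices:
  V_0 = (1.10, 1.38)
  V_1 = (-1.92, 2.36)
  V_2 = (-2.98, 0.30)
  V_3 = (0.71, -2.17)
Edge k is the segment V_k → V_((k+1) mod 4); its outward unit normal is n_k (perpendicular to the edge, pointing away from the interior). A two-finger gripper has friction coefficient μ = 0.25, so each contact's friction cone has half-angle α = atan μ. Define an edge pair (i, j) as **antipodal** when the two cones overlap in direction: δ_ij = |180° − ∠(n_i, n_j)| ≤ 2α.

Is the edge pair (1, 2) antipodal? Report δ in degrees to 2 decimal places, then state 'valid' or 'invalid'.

δ = 96.57°, invalid

α = atan 0.25 = 14.04°;  2α = 28.07°
edge 1: e_1 = (-1.06, -2.06);  n_1 = (-0.8892, +0.4575)
edge 2: e_2 = (+3.69, -2.47);  n_2 = (-0.5563, -0.8310)
∠(n_1, n_2) = 83.43°
δ = |180° − 83.43°| = 96.57°
96.57° > 2α = 28.07°  →  invalid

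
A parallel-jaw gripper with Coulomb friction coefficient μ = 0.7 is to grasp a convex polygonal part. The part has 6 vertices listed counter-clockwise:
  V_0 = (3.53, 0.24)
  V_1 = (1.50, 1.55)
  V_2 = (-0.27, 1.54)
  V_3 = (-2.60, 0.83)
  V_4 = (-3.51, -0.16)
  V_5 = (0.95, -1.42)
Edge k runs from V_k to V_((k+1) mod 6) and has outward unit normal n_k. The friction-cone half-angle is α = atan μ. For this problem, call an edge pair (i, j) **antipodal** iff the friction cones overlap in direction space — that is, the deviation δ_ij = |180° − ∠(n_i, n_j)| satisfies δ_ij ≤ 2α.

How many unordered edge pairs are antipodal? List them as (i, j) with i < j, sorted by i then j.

count = 8; pairs: (0,4), (0,5), (1,4), (1,5), (2,4), (2,5), (3,4), (3,5)

α = atan 0.7 = 34.99°;  2α = 69.98°
n_0 = (+0.5422, +0.8402)
n_1 = (-0.0056, +1.0000)
n_2 = (-0.2915, +0.9566)
n_3 = (-0.7362, +0.6767)
n_4 = (-0.2719, -0.9623)
n_5 = (+0.5411, -0.8410)
  (0,1): δ = 146.84°  ·
  (0,2): δ = 130.22°  ·
  (0,3): δ = 99.75°  ·
  (0,4): δ = 17.06°  ✓
  (0,5): δ = 65.59°  ✓
  (1,2): δ = 163.38°  ·
  (1,3): δ = 132.91°  ·
  (1,4): δ = 16.10°  ✓
  (1,5): δ = 32.43°  ✓
  (2,3): δ = 149.54°  ·
  (2,4): δ = 32.72°  ✓
  (2,5): δ = 15.81°  ✓
  (3,4): δ = 63.19°  ✓
  (3,5): δ = 14.65°  ✓
  (4,5): δ = 131.47°  ·
antipodal pairs: 8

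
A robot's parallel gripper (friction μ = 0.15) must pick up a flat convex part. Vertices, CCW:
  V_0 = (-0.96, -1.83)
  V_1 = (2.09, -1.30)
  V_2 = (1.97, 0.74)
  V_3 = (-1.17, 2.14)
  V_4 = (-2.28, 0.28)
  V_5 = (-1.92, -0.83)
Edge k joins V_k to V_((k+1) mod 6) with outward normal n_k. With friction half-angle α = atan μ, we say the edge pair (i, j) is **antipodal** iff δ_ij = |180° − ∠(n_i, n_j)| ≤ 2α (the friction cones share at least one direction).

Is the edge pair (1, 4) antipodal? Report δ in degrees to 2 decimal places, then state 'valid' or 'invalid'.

δ = 14.60°, valid

α = atan 0.15 = 8.53°;  2α = 17.06°
edge 1: e_1 = (-0.12, +2.04);  n_1 = (+0.9983, +0.0587)
edge 4: e_4 = (+0.36, -1.11);  n_4 = (-0.9512, -0.3085)
∠(n_1, n_4) = 165.40°
δ = |180° − 165.40°| = 14.60°
14.60° ≤ 2α = 17.06°  →  valid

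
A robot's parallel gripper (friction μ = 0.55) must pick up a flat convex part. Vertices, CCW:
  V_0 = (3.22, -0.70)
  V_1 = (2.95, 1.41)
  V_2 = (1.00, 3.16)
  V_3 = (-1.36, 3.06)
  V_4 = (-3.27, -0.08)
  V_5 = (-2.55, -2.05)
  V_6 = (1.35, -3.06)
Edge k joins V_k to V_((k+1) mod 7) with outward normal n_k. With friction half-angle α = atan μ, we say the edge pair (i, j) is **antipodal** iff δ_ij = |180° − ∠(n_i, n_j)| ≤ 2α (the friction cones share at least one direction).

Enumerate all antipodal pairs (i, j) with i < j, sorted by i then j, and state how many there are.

α = atan 0.55 = 28.81°;  2α = 57.62°
n_0 = (+0.9919, +0.1269)
n_1 = (+0.6679, +0.7442)
n_2 = (-0.0423, +0.9991)
n_3 = (-0.8544, +0.5197)
n_4 = (-0.9392, -0.3433)
n_5 = (-0.2507, -0.9681)
n_6 = (+0.7838, -0.6210)
  (0,1): δ = 139.20°  ·
  (0,2): δ = 94.87°  ·
  (0,3): δ = 38.60°  ✓
  (0,4): δ = 12.78°  ✓
  (0,5): δ = 68.19°  ·
  (0,6): δ = 134.32°  ·
  (1,2): δ = 135.67°  ·
  (1,3): δ = 79.41°  ·
  (1,4): δ = 28.02°  ✓
  (1,5): δ = 27.39°  ✓
  (1,6): δ = 93.51°  ·
  (2,3): δ = 123.74°  ·
  (2,4): δ = 72.35°  ·
  (2,5): δ = 16.95°  ✓
  (2,6): δ = 49.18°  ✓
  (3,4): δ = 128.61°  ·
  (3,5): δ = 73.21°  ·
  (3,6): δ = 7.08°  ✓
  (4,5): δ = 124.60°  ·
  (4,6): δ = 58.47°  ·
  (5,6): δ = 113.87°  ·
antipodal pairs: 7

count = 7; pairs: (0,3), (0,4), (1,4), (1,5), (2,5), (2,6), (3,6)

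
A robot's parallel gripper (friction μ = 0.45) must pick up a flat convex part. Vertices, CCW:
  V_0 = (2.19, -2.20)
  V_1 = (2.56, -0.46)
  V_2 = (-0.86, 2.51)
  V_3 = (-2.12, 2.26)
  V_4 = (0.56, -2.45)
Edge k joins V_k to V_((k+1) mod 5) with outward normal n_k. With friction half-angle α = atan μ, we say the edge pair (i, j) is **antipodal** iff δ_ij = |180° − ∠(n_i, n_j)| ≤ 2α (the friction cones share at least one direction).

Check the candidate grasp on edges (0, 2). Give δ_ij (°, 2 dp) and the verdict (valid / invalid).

α = atan 0.45 = 24.23°;  2α = 48.46°
edge 0: e_0 = (+0.37, +1.74);  n_0 = (+0.9781, -0.2080)
edge 2: e_2 = (-1.26, -0.25);  n_2 = (-0.1946, +0.9809)
∠(n_0, n_2) = 113.23°
δ = |180° − 113.23°| = 66.77°
66.77° > 2α = 48.46°  →  invalid

δ = 66.77°, invalid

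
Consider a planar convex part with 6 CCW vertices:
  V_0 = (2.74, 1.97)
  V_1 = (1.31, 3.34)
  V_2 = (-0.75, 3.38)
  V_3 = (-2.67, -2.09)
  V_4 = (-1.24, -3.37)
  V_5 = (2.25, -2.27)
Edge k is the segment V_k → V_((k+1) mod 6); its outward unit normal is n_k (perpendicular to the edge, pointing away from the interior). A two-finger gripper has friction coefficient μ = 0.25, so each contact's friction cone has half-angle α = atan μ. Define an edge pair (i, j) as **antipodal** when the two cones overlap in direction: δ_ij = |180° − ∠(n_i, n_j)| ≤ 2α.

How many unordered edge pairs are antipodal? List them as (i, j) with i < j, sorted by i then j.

count = 3; pairs: (0,3), (1,4), (2,5)

α = atan 0.25 = 14.04°;  2α = 28.07°
n_0 = (+0.6918, +0.7221)
n_1 = (+0.0194, +0.9998)
n_2 = (-0.9436, +0.3312)
n_3 = (-0.6669, -0.7451)
n_4 = (+0.3006, -0.9537)
n_5 = (+0.9934, -0.1148)
  (0,1): δ = 137.34°  ·
  (0,2): δ = 65.57°  ·
  (0,3): δ = 1.94°  ✓
  (0,4): δ = 61.27°  ·
  (0,5): δ = 127.18°  ·
  (1,2): δ = 108.23°  ·
  (1,3): δ = 40.72°  ·
  (1,4): δ = 18.61°  ✓
  (1,5): δ = 84.52°  ·
  (2,3): δ = 112.49°  ·
  (2,4): δ = 53.16°  ·
  (2,5): δ = 12.75°  ✓
  (3,4): δ = 120.67°  ·
  (3,5): δ = 54.76°  ·
  (4,5): δ = 114.09°  ·
antipodal pairs: 3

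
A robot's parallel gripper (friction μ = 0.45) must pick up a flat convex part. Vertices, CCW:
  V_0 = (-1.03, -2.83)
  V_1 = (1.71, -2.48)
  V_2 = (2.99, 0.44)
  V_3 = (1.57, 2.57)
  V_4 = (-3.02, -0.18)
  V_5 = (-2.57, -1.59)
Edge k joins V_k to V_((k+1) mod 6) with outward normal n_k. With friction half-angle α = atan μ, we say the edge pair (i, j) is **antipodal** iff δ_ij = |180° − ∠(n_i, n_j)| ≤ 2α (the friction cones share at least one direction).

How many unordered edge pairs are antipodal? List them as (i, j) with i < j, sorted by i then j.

α = atan 0.45 = 24.23°;  2α = 48.46°
n_0 = (+0.1267, -0.9919)
n_1 = (+0.9159, -0.4015)
n_2 = (+0.8321, +0.5547)
n_3 = (-0.5139, +0.8578)
n_4 = (-0.9527, -0.3040)
n_5 = (-0.6272, -0.7789)
  (0,1): δ = 120.95°  ·
  (0,2): δ = 63.59°  ·
  (0,3): δ = 23.65°  ✓
  (0,4): δ = 100.42°  ·
  (0,5): δ = 133.88°  ·
  (1,2): δ = 122.64°  ·
  (1,3): δ = 35.40°  ✓
  (1,4): δ = 41.37°  ✓
  (1,5): δ = 74.83°  ·
  (2,3): δ = 92.76°  ·
  (2,4): δ = 15.99°  ✓
  (2,5): δ = 17.47°  ✓
  (3,4): δ = 103.23°  ·
  (3,5): δ = 69.77°  ·
  (4,5): δ = 146.54°  ·
antipodal pairs: 5

count = 5; pairs: (0,3), (1,3), (1,4), (2,4), (2,5)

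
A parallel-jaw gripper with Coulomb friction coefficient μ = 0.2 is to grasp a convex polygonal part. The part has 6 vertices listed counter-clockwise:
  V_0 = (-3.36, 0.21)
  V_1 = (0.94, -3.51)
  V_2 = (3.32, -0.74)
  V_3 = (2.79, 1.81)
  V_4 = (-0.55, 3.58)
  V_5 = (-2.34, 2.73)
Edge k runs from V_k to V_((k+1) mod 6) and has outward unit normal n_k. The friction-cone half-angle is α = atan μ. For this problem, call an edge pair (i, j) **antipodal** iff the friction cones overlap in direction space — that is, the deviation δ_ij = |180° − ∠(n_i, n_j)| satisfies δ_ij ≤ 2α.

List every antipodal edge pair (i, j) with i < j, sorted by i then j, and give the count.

α = atan 0.2 = 11.31°;  2α = 22.62°
n_0 = (-0.6543, -0.7563)
n_1 = (+0.7585, -0.6517)
n_2 = (+0.9791, +0.2035)
n_3 = (+0.4683, +0.8836)
n_4 = (-0.4290, +0.9033)
n_5 = (-0.9269, +0.3752)
  (0,1): δ = 89.81°  ·
  (0,2): δ = 37.40°  ·
  (0,3): δ = 12.94°  ✓
  (0,4): δ = 66.26°  ·
  (0,5): δ = 108.83°  ·
  (1,2): δ = 127.59°  ·
  (1,3): δ = 77.25°  ·
  (1,4): δ = 23.93°  ·
  (1,5): δ = 18.63°  ✓
  (2,3): δ = 129.66°  ·
  (2,4): δ = 76.34°  ·
  (2,5): δ = 33.78°  ·
  (3,4): δ = 126.68°  ·
  (3,5): δ = 84.12°  ·
  (4,5): δ = 137.44°  ·
antipodal pairs: 2

count = 2; pairs: (0,3), (1,5)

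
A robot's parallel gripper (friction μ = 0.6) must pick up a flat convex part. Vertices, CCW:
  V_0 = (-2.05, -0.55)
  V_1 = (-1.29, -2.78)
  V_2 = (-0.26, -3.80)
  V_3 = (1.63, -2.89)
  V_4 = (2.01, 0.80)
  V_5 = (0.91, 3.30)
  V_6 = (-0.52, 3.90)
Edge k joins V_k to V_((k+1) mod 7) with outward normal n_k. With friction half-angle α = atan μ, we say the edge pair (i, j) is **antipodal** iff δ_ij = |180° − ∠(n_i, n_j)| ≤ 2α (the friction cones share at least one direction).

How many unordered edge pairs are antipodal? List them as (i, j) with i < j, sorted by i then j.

count = 10; pairs: (0,3), (0,4), (0,5), (1,3), (1,4), (1,5), (2,5), (2,6), (3,6), (4,6)

α = atan 0.6 = 30.96°;  2α = 61.93°
n_0 = (-0.9465, -0.3226)
n_1 = (-0.7036, -0.7105)
n_2 = (+0.4338, -0.9010)
n_3 = (+0.9947, -0.1024)
n_4 = (+0.9153, +0.4027)
n_5 = (+0.3869, +0.9221)
n_6 = (-0.9457, +0.3251)
  (0,1): δ = 153.54°  ·
  (0,2): δ = 83.11°  ·
  (0,3): δ = 24.70°  ✓
  (0,4): δ = 4.93°  ✓
  (0,5): δ = 48.42°  ✓
  (0,6): δ = 142.21°  ·
  (1,2): δ = 109.57°  ·
  (1,3): δ = 51.16°  ✓
  (1,4): δ = 21.53°  ✓
  (1,5): δ = 21.96°  ✓
  (1,6): δ = 115.75°  ·
  (2,3): δ = 121.59°  ·
  (2,4): δ = 91.96°  ·
  (2,5): δ = 48.47°  ✓
  (2,6): δ = 45.32°  ✓
  (3,4): δ = 150.37°  ·
  (3,5): δ = 106.88°  ·
  (3,6): δ = 13.09°  ✓
  (4,5): δ = 136.51°  ·
  (4,6): δ = 42.72°  ✓
  (5,6): δ = 86.21°  ·
antipodal pairs: 10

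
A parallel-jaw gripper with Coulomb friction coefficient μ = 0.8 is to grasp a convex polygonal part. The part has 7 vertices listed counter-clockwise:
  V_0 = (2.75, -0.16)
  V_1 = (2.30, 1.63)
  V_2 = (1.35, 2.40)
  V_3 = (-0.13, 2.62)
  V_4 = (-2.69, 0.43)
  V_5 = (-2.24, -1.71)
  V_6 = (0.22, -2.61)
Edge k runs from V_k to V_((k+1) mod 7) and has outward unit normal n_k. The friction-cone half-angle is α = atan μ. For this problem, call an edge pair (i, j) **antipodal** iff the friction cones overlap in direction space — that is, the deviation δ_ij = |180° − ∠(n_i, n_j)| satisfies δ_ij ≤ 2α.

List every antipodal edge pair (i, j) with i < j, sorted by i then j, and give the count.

count = 11; pairs: (0,3), (0,4), (0,5), (1,4), (1,5), (2,4), (2,5), (2,6), (3,5), (3,6), (4,6)

α = atan 0.8 = 38.66°;  2α = 77.32°
n_0 = (+0.9698, +0.2438)
n_1 = (+0.6297, +0.7769)
n_2 = (+0.1470, +0.9891)
n_3 = (-0.6501, +0.7599)
n_4 = (-0.9786, -0.2058)
n_5 = (-0.3436, -0.9391)
n_6 = (+0.6957, -0.7184)
  (0,1): δ = 143.14°  ·
  (0,2): δ = 112.57°  ·
  (0,3): δ = 63.57°  ✓
  (0,4): δ = 2.24°  ✓
  (0,5): δ = 55.79°  ✓
  (0,6): δ = 119.97°  ·
  (1,2): δ = 149.43°  ·
  (1,3): δ = 100.43°  ·
  (1,4): δ = 39.10°  ✓
  (1,5): δ = 18.93°  ✓
  (1,6): δ = 83.11°  ·
  (2,3): δ = 131.00°  ·
  (2,4): δ = 69.67°  ✓
  (2,5): δ = 11.64°  ✓
  (2,6): δ = 52.53°  ✓
  (3,4): δ = 118.67°  ·
  (3,5): δ = 60.64°  ✓
  (3,6): δ = 3.53°  ✓
  (4,5): δ = 121.97°  ·
  (4,6): δ = 57.80°  ✓
  (5,6): δ = 115.83°  ·
antipodal pairs: 11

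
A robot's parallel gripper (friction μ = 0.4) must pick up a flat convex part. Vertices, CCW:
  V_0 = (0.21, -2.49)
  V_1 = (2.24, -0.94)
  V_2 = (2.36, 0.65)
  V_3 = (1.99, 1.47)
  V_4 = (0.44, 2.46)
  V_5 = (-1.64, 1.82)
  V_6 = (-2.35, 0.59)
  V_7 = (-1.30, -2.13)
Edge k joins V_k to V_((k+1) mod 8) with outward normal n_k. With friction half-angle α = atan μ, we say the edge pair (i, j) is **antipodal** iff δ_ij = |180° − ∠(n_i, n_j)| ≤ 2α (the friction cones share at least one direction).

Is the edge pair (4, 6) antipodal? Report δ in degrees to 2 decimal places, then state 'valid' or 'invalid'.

α = atan 0.4 = 21.80°;  2α = 43.60°
edge 4: e_4 = (-2.08, -0.64);  n_4 = (-0.2941, +0.9558)
edge 6: e_6 = (+1.05, -2.72);  n_6 = (-0.9329, -0.3601)
∠(n_4, n_6) = 94.01°
δ = |180° − 94.01°| = 85.99°
85.99° > 2α = 43.60°  →  invalid

δ = 85.99°, invalid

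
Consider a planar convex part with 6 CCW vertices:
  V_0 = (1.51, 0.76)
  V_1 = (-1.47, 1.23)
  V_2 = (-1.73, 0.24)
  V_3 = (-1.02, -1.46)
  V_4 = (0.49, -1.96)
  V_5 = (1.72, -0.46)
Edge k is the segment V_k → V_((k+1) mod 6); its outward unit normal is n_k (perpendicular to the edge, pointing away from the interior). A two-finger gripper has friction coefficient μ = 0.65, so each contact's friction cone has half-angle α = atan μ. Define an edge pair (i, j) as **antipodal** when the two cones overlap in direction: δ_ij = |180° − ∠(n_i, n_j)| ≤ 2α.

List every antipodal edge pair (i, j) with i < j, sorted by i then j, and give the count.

α = atan 0.65 = 33.02°;  2α = 66.05°
n_0 = (+0.1558, +0.9878)
n_1 = (-0.9672, +0.2540)
n_2 = (-0.9228, -0.3854)
n_3 = (-0.3143, -0.9493)
n_4 = (+0.7733, -0.6341)
n_5 = (+0.9855, +0.1696)
  (0,1): δ = 95.75°  ·
  (0,2): δ = 58.37°  ✓
  (0,3): δ = 9.36°  ✓
  (0,4): δ = 59.61°  ✓
  (0,5): δ = 108.73°  ·
  (1,2): δ = 142.62°  ·
  (1,3): δ = 93.61°  ·
  (1,4): δ = 24.64°  ✓
  (1,5): δ = 24.48°  ✓
  (2,3): δ = 130.99°  ·
  (2,4): δ = 62.02°  ✓
  (2,5): δ = 12.90°  ✓
  (3,4): δ = 111.03°  ·
  (3,5): δ = 61.91°  ✓
  (4,5): δ = 130.88°  ·
antipodal pairs: 8

count = 8; pairs: (0,2), (0,3), (0,4), (1,4), (1,5), (2,4), (2,5), (3,5)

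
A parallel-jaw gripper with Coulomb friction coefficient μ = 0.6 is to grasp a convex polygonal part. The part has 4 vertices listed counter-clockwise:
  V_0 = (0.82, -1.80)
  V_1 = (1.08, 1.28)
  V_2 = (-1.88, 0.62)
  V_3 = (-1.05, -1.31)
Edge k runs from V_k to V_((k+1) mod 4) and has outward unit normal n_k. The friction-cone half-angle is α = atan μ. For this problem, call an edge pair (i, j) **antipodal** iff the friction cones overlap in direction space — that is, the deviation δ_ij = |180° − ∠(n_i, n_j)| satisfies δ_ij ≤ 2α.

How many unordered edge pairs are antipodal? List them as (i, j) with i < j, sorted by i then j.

count = 2; pairs: (0,2), (1,3)

α = atan 0.6 = 30.96°;  2α = 61.93°
n_0 = (+0.9965, -0.0841)
n_1 = (-0.2176, +0.9760)
n_2 = (-0.9187, -0.3951)
n_3 = (-0.2535, -0.9673)
  (0,1): δ = 72.60°  ·
  (0,2): δ = 28.10°  ✓
  (0,3): δ = 80.14°  ·
  (1,2): δ = 79.30°  ·
  (1,3): δ = 27.25°  ✓
  (2,3): δ = 127.95°  ·
antipodal pairs: 2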